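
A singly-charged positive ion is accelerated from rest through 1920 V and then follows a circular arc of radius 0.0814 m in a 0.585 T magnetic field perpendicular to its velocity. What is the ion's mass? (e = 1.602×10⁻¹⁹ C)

m ≈ 9.46×10⁻²⁶ kg

Combine |q|V = ½mv² and r = mv/(|q|B): eliminate v to get m = qB²r²/(2V).
m = (1.602×10⁻¹⁹)(0.585)²(0.0814)²/(2·1920) ≈ 9.46×10⁻²⁶ kg.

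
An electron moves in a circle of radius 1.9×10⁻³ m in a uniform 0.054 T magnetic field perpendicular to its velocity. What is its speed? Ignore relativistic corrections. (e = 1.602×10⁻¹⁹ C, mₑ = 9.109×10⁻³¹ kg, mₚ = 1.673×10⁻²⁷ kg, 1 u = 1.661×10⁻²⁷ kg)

From |q|vB = mv²/r, v = |q|Br/m.
v = (1.602×10⁻¹⁹)(0.054)(1.9×10⁻³)/9.109×10⁻³¹ ≈ 1.8×10⁷ m/s.

v ≈ 1.8×10⁷ m/s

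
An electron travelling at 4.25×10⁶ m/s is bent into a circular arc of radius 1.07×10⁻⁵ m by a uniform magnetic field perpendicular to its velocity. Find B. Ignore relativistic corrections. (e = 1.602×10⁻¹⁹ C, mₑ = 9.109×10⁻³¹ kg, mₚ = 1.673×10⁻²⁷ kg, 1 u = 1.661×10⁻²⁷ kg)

B ≈ 2.26 T

From |q|vB = mv²/r, B = mv/(|q|r).
B = (9.109×10⁻³¹)(4.25×10⁶)/((1.602×10⁻¹⁹)(1.07×10⁻⁵)) ≈ 2.26 T.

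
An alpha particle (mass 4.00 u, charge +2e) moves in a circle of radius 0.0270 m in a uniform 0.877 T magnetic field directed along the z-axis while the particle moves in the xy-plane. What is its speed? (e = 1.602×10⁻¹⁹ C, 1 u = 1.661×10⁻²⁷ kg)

From |q|vB = mv²/r, v = |q|Br/m.
v = (3.204×10⁻¹⁹)(0.877)(0.0270)/6.644×10⁻²⁷ ≈ 1.14×10⁶ m/s.

v ≈ 1.14×10⁶ m/s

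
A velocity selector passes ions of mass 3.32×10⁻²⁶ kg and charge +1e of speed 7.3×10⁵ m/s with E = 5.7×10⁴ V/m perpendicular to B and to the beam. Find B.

B = 0.078 T

Balance of forces in the selector: qE = qvB ⇒ B = E/v.
B = 5.7×10⁴/7.3×10⁵ = 0.078 T.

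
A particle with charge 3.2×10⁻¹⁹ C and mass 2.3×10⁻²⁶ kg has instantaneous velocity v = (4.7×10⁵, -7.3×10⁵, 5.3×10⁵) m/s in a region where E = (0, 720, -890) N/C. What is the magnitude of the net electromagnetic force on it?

Only an electric field acts, so F = qE = (3.2×10⁻¹⁹ C)·(0, 720, -890) = (0, 2.30×10⁻¹⁶, -2.85×10⁻¹⁶) N.
|F| = 3.66×10⁻¹⁶ N.

|F| ≈ 3.66×10⁻¹⁶ N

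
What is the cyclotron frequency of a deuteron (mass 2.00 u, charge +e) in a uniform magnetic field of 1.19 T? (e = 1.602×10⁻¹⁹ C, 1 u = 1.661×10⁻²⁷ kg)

f ≈ 9.13×10⁶ Hz

f = |q|B/(2πm).
f = (1.602×10⁻¹⁹)(1.19)/(2π·3.322×10⁻²⁷) ≈ 9.13×10⁶ Hz.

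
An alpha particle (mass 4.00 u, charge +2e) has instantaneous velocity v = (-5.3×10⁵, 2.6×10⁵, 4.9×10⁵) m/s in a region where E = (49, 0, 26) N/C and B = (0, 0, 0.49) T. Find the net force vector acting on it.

F ≈ (4.08×10⁻¹⁴, 8.32×10⁻¹⁴, 8.33×10⁻¹⁸) N

v×B = (1.27×10⁵, 2.60×10⁵, 0) N/C.
E + v×B = (1.27×10⁵, 2.60×10⁵, 26.0) N/C.
F = q(E + v×B) = (3.204×10⁻¹⁹ C)·(1.27×10⁵, 2.60×10⁵, 26.0) = (4.08×10⁻¹⁴, 8.32×10⁻¹⁴, 8.33×10⁻¹⁸) N.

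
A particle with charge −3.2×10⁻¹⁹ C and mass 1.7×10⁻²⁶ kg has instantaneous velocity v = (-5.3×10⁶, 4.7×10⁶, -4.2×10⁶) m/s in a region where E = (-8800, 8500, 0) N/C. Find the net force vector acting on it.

Only an electric field acts, so F = qE = (−3.2×10⁻¹⁹ C)·(-8800, 8500, 0) = (2.82×10⁻¹⁵, -2.72×10⁻¹⁵, 0) N.

F ≈ (2.82×10⁻¹⁵, -2.72×10⁻¹⁵, 0) N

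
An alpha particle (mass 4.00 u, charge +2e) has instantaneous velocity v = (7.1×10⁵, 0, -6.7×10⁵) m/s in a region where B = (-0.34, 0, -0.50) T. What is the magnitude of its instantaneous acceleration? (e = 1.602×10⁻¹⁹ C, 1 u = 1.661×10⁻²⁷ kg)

|a| ≈ 2.81×10¹³ m/s²

v×B = (0, 5.83×10⁵, 0) N/C.
F = q v×B = (3.204×10⁻¹⁹ C)·(0, 5.83×10⁵, 0) = (0, 1.87×10⁻¹³, 0) N.
|a| = |F|/m = 1.867×10⁻¹³/6.644×10⁻²⁷ ≈ 2.81×10¹³ m/s².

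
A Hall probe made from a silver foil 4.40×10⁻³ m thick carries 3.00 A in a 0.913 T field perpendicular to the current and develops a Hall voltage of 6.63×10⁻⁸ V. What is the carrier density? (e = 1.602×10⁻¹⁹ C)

From V_H = IB/(n e t), n = IB/(V_H e t).
n = (3.00)(0.913)/((6.63×10⁻⁸)(1.602×10⁻¹⁹)(4.40×10⁻³)) ≈ 5.86×10²⁸ m⁻³.

n ≈ 5.86×10²⁸ m⁻³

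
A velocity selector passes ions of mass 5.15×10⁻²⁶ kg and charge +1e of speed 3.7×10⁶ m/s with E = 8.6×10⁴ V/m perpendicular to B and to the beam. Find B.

Balance of forces in the selector: qE = qvB ⇒ B = E/v.
B = 8.6×10⁴/3.7×10⁶ = 0.023 T.

B = 0.023 T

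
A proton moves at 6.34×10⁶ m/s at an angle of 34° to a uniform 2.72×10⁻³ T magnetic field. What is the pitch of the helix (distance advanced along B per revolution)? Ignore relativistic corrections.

v∥ = v cosθ = 6.34×10⁶·cos34° ≈ 5.256×10⁶ m/s.
T = 2πm/(|q|B) = 2π(1.673×10⁻²⁷)/((1.602×10⁻¹⁹)(2.72×10⁻³)) ≈ 2.412×10⁻⁵ s.
pitch = v∥ T = (5.256×10⁶)(2.412×10⁻⁵) ≈ 127 m.

p ≈ 127 m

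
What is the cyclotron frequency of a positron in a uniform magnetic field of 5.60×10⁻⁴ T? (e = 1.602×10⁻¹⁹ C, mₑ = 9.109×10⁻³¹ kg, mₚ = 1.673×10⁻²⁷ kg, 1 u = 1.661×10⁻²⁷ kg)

f = |q|B/(2πm).
f = (1.602×10⁻¹⁹)(5.60×10⁻⁴)/(2π·9.109×10⁻³¹) ≈ 1.57×10⁷ Hz.

f ≈ 1.57×10⁷ Hz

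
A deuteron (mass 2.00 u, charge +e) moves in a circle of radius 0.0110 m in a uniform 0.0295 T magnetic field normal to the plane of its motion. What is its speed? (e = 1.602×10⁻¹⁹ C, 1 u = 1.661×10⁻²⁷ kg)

v ≈ 1.56×10⁴ m/s

From |q|vB = mv²/r, v = |q|Br/m.
v = (1.602×10⁻¹⁹)(0.0295)(0.0110)/3.322×10⁻²⁷ ≈ 1.56×10⁴ m/s.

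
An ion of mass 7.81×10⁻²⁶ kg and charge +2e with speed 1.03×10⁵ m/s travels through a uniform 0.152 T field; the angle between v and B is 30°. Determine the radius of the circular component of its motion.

r ≈ 0.0826 m

v⊥ = v sinθ = 1.03×10⁵·sin30° ≈ 5.150×10⁴ m/s.
r = m v⊥/(|q|B) = (7.81×10⁻²⁶)(5.150×10⁴)/((3.204×10⁻¹⁹)(0.152)) ≈ 0.0826 m.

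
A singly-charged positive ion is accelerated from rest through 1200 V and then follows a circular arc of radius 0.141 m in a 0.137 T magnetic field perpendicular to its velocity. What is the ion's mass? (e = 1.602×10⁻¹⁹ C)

m ≈ 2.49×10⁻²⁶ kg

Combine |q|V = ½mv² and r = mv/(|q|B): eliminate v to get m = qB²r²/(2V).
m = (1.602×10⁻¹⁹)(0.137)²(0.141)²/(2·1200) ≈ 2.49×10⁻²⁶ kg.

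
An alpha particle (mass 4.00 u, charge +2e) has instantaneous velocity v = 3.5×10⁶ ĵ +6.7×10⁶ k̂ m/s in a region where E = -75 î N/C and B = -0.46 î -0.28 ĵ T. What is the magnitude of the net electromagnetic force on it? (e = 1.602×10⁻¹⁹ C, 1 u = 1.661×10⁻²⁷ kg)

|F| ≈ 1.27×10⁻¹² N

v×B = (1.88×10⁶, -3.08×10⁶, 1.61×10⁶) N/C.
E + v×B = (1.88×10⁶, -3.08×10⁶, 1.61×10⁶) N/C.
F = q(E + v×B) = (3.204×10⁻¹⁹ C)·(1.88×10⁶, -3.08×10⁶, 1.61×10⁶) = (6.01×10⁻¹³, -9.87×10⁻¹³, 5.16×10⁻¹³) N.
|F| = 1.27×10⁻¹² N.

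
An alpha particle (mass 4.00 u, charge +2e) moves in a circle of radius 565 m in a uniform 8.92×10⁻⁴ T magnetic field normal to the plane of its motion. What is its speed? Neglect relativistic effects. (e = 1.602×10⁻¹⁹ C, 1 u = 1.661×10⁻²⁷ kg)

From |q|vB = mv²/r, v = |q|Br/m.
v = (3.204×10⁻¹⁹)(8.92×10⁻⁴)(565)/6.644×10⁻²⁷ ≈ 2.43×10⁷ m/s.

v ≈ 2.43×10⁷ m/s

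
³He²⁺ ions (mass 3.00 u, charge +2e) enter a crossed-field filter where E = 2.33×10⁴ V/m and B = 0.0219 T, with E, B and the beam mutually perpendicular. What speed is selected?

v = 1.06×10⁶ m/s

Zero net Lorentz force requires |qE| = |q v×B|, i.e. E = vB.
v = E/B = 2.33×10⁴/0.0219 = 1.06×10⁶ m/s.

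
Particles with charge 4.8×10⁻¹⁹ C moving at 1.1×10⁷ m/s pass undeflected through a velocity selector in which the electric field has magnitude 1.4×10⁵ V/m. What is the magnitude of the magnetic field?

B = 0.013 T

Balance of forces in the selector: qE = qvB ⇒ B = E/v.
B = 1.4×10⁵/1.1×10⁷ = 0.013 T.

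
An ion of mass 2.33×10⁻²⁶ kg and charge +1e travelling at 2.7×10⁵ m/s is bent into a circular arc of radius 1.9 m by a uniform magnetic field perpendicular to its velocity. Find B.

From |q|vB = mv²/r, B = mv/(|q|r).
B = (2.33×10⁻²⁶)(2.7×10⁵)/((1.602×10⁻¹⁹)(1.9)) ≈ 0.021 T.

B ≈ 0.021 T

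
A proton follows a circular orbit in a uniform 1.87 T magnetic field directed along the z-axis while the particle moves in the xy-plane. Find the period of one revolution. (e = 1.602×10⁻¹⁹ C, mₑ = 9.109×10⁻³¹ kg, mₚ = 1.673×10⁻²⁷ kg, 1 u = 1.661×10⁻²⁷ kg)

T ≈ 3.51×10⁻⁸ s

The cyclotron period depends only on m, q, B: T = 2πm/(|q|B).
T = 2π(1.673×10⁻²⁷)/((1.602×10⁻¹⁹)(1.87)) ≈ 3.51×10⁻⁸ s.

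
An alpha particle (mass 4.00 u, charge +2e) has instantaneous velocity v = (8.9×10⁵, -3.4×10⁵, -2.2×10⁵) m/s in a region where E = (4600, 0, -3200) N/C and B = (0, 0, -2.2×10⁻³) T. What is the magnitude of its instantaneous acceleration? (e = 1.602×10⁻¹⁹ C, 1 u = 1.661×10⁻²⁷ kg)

v×B = (748, 1960, 0) N/C.
E + v×B = (5350, 1960, -3200) N/C.
F = q(E + v×B) = (3.204×10⁻¹⁹ C)·(5350, 1960, -3200) = (1.71×10⁻¹⁵, 6.27×10⁻¹⁶, -1.03×10⁻¹⁵) N.
|a| = |F|/m = 2.093×10⁻¹⁵/6.644×10⁻²⁷ ≈ 3.15×10¹¹ m/s².

|a| ≈ 3.15×10¹¹ m/s²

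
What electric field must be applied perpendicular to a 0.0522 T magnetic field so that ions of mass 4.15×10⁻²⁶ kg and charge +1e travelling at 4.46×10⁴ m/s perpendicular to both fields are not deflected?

E = 2330 V/m

For straight-line motion qE = qvB, so E = vB.
E = 4.46×10⁴ × 0.0522 = 2330 V/m.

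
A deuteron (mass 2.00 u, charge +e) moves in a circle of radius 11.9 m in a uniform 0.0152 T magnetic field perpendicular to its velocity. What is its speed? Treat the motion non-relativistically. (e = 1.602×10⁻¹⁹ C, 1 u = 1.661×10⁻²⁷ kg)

v ≈ 8.72×10⁶ m/s

From |q|vB = mv²/r, v = |q|Br/m.
v = (1.602×10⁻¹⁹)(0.0152)(11.9)/3.322×10⁻²⁷ ≈ 8.72×10⁶ m/s.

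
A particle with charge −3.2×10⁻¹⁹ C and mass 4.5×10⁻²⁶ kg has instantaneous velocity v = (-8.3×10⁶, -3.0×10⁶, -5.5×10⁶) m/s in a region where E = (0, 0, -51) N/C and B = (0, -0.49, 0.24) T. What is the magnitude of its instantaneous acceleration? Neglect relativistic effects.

|a| ≈ 4.03×10¹³ m/s²

v×B = (-3.42×10⁶, 1.99×10⁶, 4.07×10⁶) N/C.
E + v×B = (-3.42×10⁶, 1.99×10⁶, 4.07×10⁶) N/C.
F = q(E + v×B) = (−3.2×10⁻¹⁹ C)·(-3.42×10⁶, 1.99×10⁶, 4.07×10⁶) = (1.09×10⁻¹², -6.37×10⁻¹³, -1.30×10⁻¹²) N.
|a| = |F|/m = 1.815×10⁻¹²/4.5×10⁻²⁶ ≈ 4.03×10¹³ m/s².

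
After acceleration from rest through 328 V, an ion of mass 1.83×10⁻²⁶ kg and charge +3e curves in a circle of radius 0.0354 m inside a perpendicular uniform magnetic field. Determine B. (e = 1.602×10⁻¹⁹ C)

B ≈ 0.141 T

v = √(2|q|V/m) = √(2·4.806×10⁻¹⁹·328/1.83×10⁻²⁶) ≈ 1.313×10⁵ m/s.
B = mv/(|q|r) = (1.83×10⁻²⁶)(1.313×10⁵)/((4.806×10⁻¹⁹)(0.0354)) ≈ 0.141 T.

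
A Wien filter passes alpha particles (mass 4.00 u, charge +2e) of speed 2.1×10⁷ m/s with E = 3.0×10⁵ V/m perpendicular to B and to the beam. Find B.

B = 0.014 T

Balance of forces in the selector: qE = qvB ⇒ B = E/v.
B = 3.0×10⁵/2.1×10⁷ = 0.014 T.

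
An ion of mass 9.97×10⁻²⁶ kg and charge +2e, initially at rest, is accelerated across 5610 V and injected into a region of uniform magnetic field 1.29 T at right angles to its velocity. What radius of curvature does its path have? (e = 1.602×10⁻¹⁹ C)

Acceleration: |q|V = ½mv² ⇒ v = √(2|q|V/m) = √(2·3.204×10⁻¹⁹·5610/9.97×10⁻²⁶) ≈ 1.899×10⁵ m/s.
In the field: r = mv/(|q|B) = (9.97×10⁻²⁶)(1.899×10⁵)/((3.204×10⁻¹⁹)(1.29)) ≈ 0.0458 m.

r ≈ 0.0458 m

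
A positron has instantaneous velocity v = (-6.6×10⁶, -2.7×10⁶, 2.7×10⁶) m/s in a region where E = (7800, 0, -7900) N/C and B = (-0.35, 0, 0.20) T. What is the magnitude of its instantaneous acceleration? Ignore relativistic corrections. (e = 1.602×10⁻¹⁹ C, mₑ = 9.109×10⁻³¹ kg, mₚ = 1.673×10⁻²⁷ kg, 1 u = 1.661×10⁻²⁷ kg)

v×B = (-5.40×10⁵, 3.75×10⁵, -9.45×10⁵) N/C.
E + v×B = (-5.32×10⁵, 3.75×10⁵, -9.53×10⁵) N/C.
F = q(E + v×B) = (1.602×10⁻¹⁹ C)·(-5.32×10⁵, 3.75×10⁵, -9.53×10⁵) = (-8.53×10⁻¹⁴, 6.01×10⁻¹⁴, -1.53×10⁻¹³) N.
|a| = |F|/m = 1.849×10⁻¹³/9.109×10⁻³¹ ≈ 2.03×10¹⁷ m/s².

|a| ≈ 2.03×10¹⁷ m/s²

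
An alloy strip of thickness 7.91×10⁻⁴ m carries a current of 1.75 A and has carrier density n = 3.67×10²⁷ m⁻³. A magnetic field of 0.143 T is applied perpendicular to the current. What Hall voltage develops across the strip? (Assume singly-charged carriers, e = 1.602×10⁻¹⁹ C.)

V_H = IB/(n e t).
V_H = (1.75)(0.143)/((3.67×10²⁷)(1.602×10⁻¹⁹)(7.91×10⁻⁴)) ≈ 5.38×10⁻⁷ V.

V_H ≈ 5.38×10⁻⁷ V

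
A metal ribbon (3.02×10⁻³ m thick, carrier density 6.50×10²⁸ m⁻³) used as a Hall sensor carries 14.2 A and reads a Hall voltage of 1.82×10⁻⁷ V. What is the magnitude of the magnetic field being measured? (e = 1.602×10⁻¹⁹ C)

From V_H = IB/(n e t), B = V_H n e t / I.
B = (1.82×10⁻⁷)(6.50×10²⁸)(1.602×10⁻¹⁹)(3.02×10⁻³)/14.2 ≈ 0.403 T.

B ≈ 0.403 T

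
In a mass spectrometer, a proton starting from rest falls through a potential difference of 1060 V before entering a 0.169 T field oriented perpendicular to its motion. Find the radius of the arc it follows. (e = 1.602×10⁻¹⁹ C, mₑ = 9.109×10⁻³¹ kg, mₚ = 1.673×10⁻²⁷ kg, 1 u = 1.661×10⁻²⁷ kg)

Acceleration: |q|V = ½mv² ⇒ v = √(2|q|V/m) = √(2·1.602×10⁻¹⁹·1060/1.673×10⁻²⁷) ≈ 4.506×10⁵ m/s.
In the field: r = mv/(|q|B) = (1.673×10⁻²⁷)(4.506×10⁵)/((1.602×10⁻¹⁹)(0.169)) ≈ 0.0278 m.

r ≈ 0.0278 m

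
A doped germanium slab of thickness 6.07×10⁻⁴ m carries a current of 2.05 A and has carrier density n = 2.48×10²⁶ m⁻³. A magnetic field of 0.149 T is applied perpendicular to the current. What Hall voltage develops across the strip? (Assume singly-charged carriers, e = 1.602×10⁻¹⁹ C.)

V_H = IB/(n e t).
V_H = (2.05)(0.149)/((2.48×10²⁶)(1.602×10⁻¹⁹)(6.07×10⁻⁴)) ≈ 1.27×10⁻⁵ V.

V_H ≈ 1.27×10⁻⁵ V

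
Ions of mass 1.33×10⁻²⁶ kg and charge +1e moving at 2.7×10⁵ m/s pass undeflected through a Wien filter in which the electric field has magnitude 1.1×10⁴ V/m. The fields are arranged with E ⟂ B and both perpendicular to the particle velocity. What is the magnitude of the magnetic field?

Balance of forces in the selector: qE = qvB ⇒ B = E/v.
B = 1.1×10⁴/2.7×10⁵ = 0.041 T.

B = 0.041 T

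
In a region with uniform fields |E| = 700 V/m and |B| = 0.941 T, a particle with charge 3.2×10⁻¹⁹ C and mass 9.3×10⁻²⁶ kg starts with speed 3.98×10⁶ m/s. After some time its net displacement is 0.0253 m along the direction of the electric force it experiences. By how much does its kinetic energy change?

ΔKE ≈ 5.67×10⁻¹⁸ J

The magnetic force is always ⟂ v and does no work; only the electric force changes KE.
ΔKE = F_E · d = |q|E d = (3.2×10⁻¹⁹)(700)(0.0253) ≈ 5.67×10⁻¹⁸ J.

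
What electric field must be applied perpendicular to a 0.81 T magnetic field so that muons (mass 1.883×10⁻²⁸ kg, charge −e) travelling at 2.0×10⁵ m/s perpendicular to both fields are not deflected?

E = 1.6×10⁵ V/m

For straight-line motion qE = qvB, so E = vB.
E = 2.0×10⁵ × 0.81 = 1.6×10⁵ V/m.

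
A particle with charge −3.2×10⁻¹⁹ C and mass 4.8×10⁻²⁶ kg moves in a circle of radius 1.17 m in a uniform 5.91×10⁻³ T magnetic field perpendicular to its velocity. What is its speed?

From |q|vB = mv²/r, v = |q|Br/m.
v = (3.2×10⁻¹⁹)(5.91×10⁻³)(1.17)/4.8×10⁻²⁶ ≈ 4.61×10⁴ m/s.

v ≈ 4.61×10⁴ m/s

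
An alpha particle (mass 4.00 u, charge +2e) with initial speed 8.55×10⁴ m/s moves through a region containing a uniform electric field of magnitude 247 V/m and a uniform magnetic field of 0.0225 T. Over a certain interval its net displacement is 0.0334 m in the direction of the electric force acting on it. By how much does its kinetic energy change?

The magnetic force is always ⟂ v and does no work; only the electric force changes KE.
ΔKE = F_E · d = |q|E d = (3.204×10⁻¹⁹)(247)(0.0334) ≈ 2.64×10⁻¹⁸ J.

ΔKE ≈ 2.64×10⁻¹⁸ J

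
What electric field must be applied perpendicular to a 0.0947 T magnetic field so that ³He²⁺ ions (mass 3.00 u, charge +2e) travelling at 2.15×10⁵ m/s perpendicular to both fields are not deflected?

E = 2.04×10⁴ V/m

For straight-line motion qE = qvB, so E = vB.
E = 2.15×10⁵ × 0.0947 = 2.04×10⁴ V/m.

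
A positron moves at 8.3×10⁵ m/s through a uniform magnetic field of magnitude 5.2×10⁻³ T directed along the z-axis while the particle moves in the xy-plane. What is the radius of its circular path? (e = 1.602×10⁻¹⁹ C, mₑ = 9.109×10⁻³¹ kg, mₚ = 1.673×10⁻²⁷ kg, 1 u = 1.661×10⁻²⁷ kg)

r ≈ 9.1×10⁻⁴ m

The magnetic force provides the centripetal force: |q|vB = mv²/r.
r = mv/(|q|B) = (9.109×10⁻³¹)(8.3×10⁵)/((1.602×10⁻¹⁹)(5.2×10⁻³)) ≈ 9.1×10⁻⁴ m.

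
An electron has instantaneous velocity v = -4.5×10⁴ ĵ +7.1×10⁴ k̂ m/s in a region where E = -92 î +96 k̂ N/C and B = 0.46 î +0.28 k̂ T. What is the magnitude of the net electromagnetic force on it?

|F| ≈ 6.53×10⁻¹⁵ N

v×B = (-1.26×10⁴, 3.27×10⁴, 2.07×10⁴) N/C.
E + v×B = (-1.27×10⁴, 3.27×10⁴, 2.08×10⁴) N/C.
F = q(E + v×B) = (−1.602×10⁻¹⁹ C)·(-1.27×10⁴, 3.27×10⁴, 2.08×10⁴) = (2.03×10⁻¹⁵, -5.23×10⁻¹⁵, -3.33×10⁻¹⁵) N.
|F| = 6.53×10⁻¹⁵ N.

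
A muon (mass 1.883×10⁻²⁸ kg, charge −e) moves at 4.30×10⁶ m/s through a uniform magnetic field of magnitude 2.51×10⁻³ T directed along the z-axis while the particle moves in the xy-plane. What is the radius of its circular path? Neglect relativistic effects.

The magnetic force provides the centripetal force: |q|vB = mv²/r.
r = mv/(|q|B) = (1.883×10⁻²⁸)(4.30×10⁶)/((1.602×10⁻¹⁹)(2.51×10⁻³)) ≈ 2.01 m.

r ≈ 2.01 m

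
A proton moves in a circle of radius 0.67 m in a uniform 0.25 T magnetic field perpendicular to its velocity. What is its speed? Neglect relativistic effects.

From |q|vB = mv²/r, v = |q|Br/m.
v = (1.602×10⁻¹⁹)(0.25)(0.67)/1.673×10⁻²⁷ ≈ 1.6×10⁷ m/s.

v ≈ 1.6×10⁷ m/s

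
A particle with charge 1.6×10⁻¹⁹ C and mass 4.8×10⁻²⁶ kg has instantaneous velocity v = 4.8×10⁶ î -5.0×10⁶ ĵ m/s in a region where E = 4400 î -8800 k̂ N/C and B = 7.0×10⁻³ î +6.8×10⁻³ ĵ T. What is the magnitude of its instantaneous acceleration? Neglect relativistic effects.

v×B = (0, 0, 6.76×10⁴) N/C.
E + v×B = (4400, 0, 5.88×10⁴) N/C.
F = q(E + v×B) = (1.6×10⁻¹⁹ C)·(4400, 0, 5.88×10⁴) = (7.04×10⁻¹⁶, 0, 9.41×10⁻¹⁵) N.
|a| = |F|/m = 9.441×10⁻¹⁵/4.8×10⁻²⁶ ≈ 1.97×10¹¹ m/s².

|a| ≈ 1.97×10¹¹ m/s²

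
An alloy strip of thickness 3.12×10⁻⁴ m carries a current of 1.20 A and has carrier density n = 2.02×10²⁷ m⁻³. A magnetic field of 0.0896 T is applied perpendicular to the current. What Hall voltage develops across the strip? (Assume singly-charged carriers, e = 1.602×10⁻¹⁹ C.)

V_H ≈ 1.06×10⁻⁶ V

V_H = IB/(n e t).
V_H = (1.20)(0.0896)/((2.02×10²⁷)(1.602×10⁻¹⁹)(3.12×10⁻⁴)) ≈ 1.06×10⁻⁶ V.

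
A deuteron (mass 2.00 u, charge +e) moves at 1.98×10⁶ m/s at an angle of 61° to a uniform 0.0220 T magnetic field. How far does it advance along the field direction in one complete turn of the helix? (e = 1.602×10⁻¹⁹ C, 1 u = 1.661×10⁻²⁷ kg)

p ≈ 5.69 m

v∥ = v cosθ = 1.98×10⁶·cos61° ≈ 9.599×10⁵ m/s.
T = 2πm/(|q|B) = 2π(3.322×10⁻²⁷)/((1.602×10⁻¹⁹)(0.0220)) ≈ 5.922×10⁻⁶ s.
pitch = v∥ T = (9.599×10⁵)(5.922×10⁻⁶) ≈ 5.69 m.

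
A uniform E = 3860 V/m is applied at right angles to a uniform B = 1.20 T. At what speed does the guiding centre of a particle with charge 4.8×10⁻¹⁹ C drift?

v_d ≈ 3220 m/s

In crossed fields the guiding centre drifts at v_d = |E×B|/B² = E/B, independent of charge and mass.
v_d = 3860/1.20 = 3220 m/s.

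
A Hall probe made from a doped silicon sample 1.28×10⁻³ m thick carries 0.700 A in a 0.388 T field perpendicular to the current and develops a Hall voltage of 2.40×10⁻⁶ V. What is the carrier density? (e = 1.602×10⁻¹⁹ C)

n ≈ 5.52×10²⁶ m⁻³

From V_H = IB/(n e t), n = IB/(V_H e t).
n = (0.700)(0.388)/((2.40×10⁻⁶)(1.602×10⁻¹⁹)(1.28×10⁻³)) ≈ 5.52×10²⁶ m⁻³.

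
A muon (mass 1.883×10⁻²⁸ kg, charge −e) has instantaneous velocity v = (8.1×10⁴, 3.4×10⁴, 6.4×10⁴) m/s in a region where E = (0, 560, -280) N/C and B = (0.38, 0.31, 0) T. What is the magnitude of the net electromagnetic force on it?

v×B = (-1.98×10⁴, 2.43×10⁴, 1.22×10⁴) N/C.
E + v×B = (-1.98×10⁴, 2.49×10⁴, 1.19×10⁴) N/C.
F = q(E + v×B) = (−1.602×10⁻¹⁹ C)·(-1.98×10⁴, 2.49×10⁴, 1.19×10⁴) = (3.18×10⁻¹⁵, -3.99×10⁻¹⁵, -1.91×10⁻¹⁵) N.
|F| = 5.44×10⁻¹⁵ N.

|F| ≈ 5.44×10⁻¹⁵ N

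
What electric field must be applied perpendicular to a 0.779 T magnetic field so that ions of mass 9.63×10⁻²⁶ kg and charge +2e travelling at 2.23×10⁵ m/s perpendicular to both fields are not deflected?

For straight-line motion qE = qvB, so E = vB.
E = 2.23×10⁵ × 0.779 = 1.74×10⁵ V/m.

E = 1.74×10⁵ V/m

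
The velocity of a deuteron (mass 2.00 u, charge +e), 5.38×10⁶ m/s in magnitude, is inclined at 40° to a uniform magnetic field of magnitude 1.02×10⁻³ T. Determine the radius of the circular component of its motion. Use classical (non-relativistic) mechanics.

r ≈ 70.3 m

v⊥ = v sinθ = 5.38×10⁶·sin40° ≈ 3.458×10⁶ m/s.
r = m v⊥/(|q|B) = (3.322×10⁻²⁷)(3.458×10⁶)/((1.602×10⁻¹⁹)(1.02×10⁻³)) ≈ 70.3 m.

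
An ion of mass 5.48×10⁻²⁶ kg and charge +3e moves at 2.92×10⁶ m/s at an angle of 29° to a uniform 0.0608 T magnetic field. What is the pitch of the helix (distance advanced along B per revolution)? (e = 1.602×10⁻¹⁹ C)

p ≈ 30.1 m

v∥ = v cosθ = 2.92×10⁶·cos29° ≈ 2.554×10⁶ m/s.
T = 2πm/(|q|B) = 2π(5.48×10⁻²⁶)/((4.806×10⁻¹⁹)(0.0608)) ≈ 1.178×10⁻⁵ s.
pitch = v∥ T = (2.554×10⁶)(1.178×10⁻⁵) ≈ 30.1 m.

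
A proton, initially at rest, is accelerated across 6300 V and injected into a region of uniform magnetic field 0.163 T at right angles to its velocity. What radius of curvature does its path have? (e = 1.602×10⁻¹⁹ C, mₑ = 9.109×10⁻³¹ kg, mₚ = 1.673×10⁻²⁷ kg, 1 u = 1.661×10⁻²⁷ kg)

Acceleration: |q|V = ½mv² ⇒ v = √(2|q|V/m) = √(2·1.602×10⁻¹⁹·6300/1.673×10⁻²⁷) ≈ 1.098×10⁶ m/s.
In the field: r = mv/(|q|B) = (1.673×10⁻²⁷)(1.098×10⁶)/((1.602×10⁻¹⁹)(0.163)) ≈ 0.0704 m.

r ≈ 0.0704 m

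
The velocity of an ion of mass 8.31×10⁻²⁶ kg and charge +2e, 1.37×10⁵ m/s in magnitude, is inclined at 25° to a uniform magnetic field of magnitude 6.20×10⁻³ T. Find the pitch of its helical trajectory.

v∥ = v cosθ = 1.37×10⁵·cos25° ≈ 1.242×10⁵ m/s.
T = 2πm/(|q|B) = 2π(8.31×10⁻²⁶)/((3.204×10⁻¹⁹)(6.20×10⁻³)) ≈ 2.628×10⁻⁴ s.
pitch = v∥ T = (1.242×10⁵)(2.628×10⁻⁴) ≈ 32.6 m.

p ≈ 32.6 m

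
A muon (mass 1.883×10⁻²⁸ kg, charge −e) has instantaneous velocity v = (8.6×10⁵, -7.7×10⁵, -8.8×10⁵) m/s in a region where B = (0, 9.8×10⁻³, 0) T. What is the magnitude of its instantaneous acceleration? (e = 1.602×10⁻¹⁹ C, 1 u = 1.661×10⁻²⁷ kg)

|a| ≈ 1.03×10¹³ m/s²

v×B = (8620, 0, 8430) N/C.
F = q v×B = (−1.602×10⁻¹⁹ C)·(8620, 0, 8430) = (-1.38×10⁻¹⁵, 0, -1.35×10⁻¹⁵) N.
|a| = |F|/m = 1.932×10⁻¹⁵/1.883×10⁻²⁸ ≈ 1.03×10¹³ m/s².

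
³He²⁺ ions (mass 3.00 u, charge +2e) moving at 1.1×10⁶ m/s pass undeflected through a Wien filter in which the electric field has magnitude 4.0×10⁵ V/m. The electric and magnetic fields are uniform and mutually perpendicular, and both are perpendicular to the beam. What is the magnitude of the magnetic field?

B = 0.36 T

Balance of forces in the selector: qE = qvB ⇒ B = E/v.
B = 4.0×10⁵/1.1×10⁶ = 0.36 T.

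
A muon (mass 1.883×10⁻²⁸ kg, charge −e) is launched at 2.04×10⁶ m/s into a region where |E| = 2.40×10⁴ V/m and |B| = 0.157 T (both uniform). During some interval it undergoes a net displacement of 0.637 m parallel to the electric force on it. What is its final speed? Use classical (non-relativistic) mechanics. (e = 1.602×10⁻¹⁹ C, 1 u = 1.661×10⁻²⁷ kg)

B does no work; ΔKE = |q|E d.
½mv_f² = ½mv₀² + |q|Ed = ½(1.883×10⁻²⁸)(2.04×10⁶)² + (1.602×10⁻¹⁹)(2.40×10⁴)(0.637) ≈ 3.918×10⁻¹⁶ J + 2.449×10⁻¹⁵ J ≈ 2.841×10⁻¹⁵ J.
v_f = √(2·2.841×10⁻¹⁵/1.883×10⁻²⁸) ≈ 5.49×10⁶ m/s.

v_f ≈ 5.49×10⁶ m/s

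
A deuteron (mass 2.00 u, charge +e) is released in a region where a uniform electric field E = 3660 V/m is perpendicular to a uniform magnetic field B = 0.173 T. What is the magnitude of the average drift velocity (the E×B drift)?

v_d ≈ 2.12×10⁴ m/s

In crossed fields the guiding centre drifts at v_d = |E×B|/B² = E/B, independent of charge and mass.
v_d = 3660/0.173 = 2.12×10⁴ m/s.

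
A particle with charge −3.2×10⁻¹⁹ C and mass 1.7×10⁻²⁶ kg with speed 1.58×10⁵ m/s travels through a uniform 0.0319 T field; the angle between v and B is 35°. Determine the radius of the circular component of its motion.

v⊥ = v sinθ = 1.58×10⁵·sin35° ≈ 9.063×10⁴ m/s.
r = m v⊥/(|q|B) = (1.7×10⁻²⁶)(9.063×10⁴)/((3.2×10⁻¹⁹)(0.0319)) ≈ 0.151 m.

r ≈ 0.151 m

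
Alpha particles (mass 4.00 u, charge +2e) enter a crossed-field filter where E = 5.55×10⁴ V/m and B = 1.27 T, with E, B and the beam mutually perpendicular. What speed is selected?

v = 4.37×10⁴ m/s

Zero net Lorentz force requires |qE| = |q v×B|, i.e. E = vB.
v = E/B = 5.55×10⁴/1.27 = 4.37×10⁴ m/s.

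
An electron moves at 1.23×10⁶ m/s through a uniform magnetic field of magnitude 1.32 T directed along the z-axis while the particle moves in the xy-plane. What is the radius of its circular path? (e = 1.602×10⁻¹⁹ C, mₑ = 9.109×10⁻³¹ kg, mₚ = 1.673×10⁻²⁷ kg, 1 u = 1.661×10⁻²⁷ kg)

The magnetic force provides the centripetal force: |q|vB = mv²/r.
r = mv/(|q|B) = (9.109×10⁻³¹)(1.23×10⁶)/((1.602×10⁻¹⁹)(1.32)) ≈ 5.30×10⁻⁶ m.

r ≈ 5.30×10⁻⁶ m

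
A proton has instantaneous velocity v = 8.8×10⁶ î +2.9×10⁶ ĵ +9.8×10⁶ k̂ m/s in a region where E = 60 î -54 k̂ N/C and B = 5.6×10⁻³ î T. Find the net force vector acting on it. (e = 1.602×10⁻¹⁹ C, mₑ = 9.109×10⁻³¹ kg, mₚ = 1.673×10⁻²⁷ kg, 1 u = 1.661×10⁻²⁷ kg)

v×B = (0, 5.49×10⁴, -1.62×10⁴) N/C.
E + v×B = (60.0, 5.49×10⁴, -1.63×10⁴) N/C.
F = q(E + v×B) = (1.602×10⁻¹⁹ C)·(60.0, 5.49×10⁴, -1.63×10⁴) = (9.61×10⁻¹⁸, 8.79×10⁻¹⁵, -2.61×10⁻¹⁵) N.

F ≈ (9.61×10⁻¹⁸, 8.79×10⁻¹⁵, -2.61×10⁻¹⁵) N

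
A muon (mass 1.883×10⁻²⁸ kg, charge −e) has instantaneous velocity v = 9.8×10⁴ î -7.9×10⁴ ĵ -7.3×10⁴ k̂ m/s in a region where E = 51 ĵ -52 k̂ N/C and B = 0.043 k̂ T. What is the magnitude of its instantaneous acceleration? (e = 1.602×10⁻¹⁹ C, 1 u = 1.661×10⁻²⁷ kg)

v×B = (-3400, -4210, 0) N/C.
E + v×B = (-3400, -4160, -52.0) N/C.
F = q(E + v×B) = (−1.602×10⁻¹⁹ C)·(-3400, -4160, -52.0) = (5.44×10⁻¹⁶, 6.67×10⁻¹⁶, 8.33×10⁻¹⁸) N.
|a| = |F|/m = 8.608×10⁻¹⁶/1.883×10⁻²⁸ ≈ 4.57×10¹² m/s².

|a| ≈ 4.57×10¹² m/s²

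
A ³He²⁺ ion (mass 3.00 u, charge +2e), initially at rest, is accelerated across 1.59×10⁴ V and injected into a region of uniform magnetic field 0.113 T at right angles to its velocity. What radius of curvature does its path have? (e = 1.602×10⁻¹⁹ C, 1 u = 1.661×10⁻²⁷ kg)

r ≈ 0.197 m

Acceleration: |q|V = ½mv² ⇒ v = √(2|q|V/m) = √(2·3.204×10⁻¹⁹·1.59×10⁴/4.983×10⁻²⁷) ≈ 1.430×10⁶ m/s.
In the field: r = mv/(|q|B) = (4.983×10⁻²⁷)(1.430×10⁶)/((3.204×10⁻¹⁹)(0.113)) ≈ 0.197 m.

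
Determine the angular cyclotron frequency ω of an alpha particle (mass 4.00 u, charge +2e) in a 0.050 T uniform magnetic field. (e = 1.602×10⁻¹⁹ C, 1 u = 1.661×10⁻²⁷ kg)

ω ≈ 2.4×10⁶ rad/s

ω = |q|B/m.
ω = (3.204×10⁻¹⁹)(0.050)/6.644×10⁻²⁷ ≈ 2.4×10⁶ rad/s.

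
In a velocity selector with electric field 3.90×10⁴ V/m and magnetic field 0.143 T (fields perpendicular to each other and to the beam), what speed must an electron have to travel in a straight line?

For undeflected motion the electric and magnetic forces balance: qE = qvB.
v = E/B = 3.90×10⁴/0.143 = 2.73×10⁵ m/s.

v = 2.73×10⁵ m/s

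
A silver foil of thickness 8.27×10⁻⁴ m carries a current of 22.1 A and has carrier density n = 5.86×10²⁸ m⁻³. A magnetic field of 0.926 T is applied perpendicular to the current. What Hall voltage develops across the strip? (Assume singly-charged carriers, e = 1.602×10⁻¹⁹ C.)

V_H ≈ 2.64×10⁻⁶ V

V_H = IB/(n e t).
V_H = (22.1)(0.926)/((5.86×10²⁸)(1.602×10⁻¹⁹)(8.27×10⁻⁴)) ≈ 2.64×10⁻⁶ V.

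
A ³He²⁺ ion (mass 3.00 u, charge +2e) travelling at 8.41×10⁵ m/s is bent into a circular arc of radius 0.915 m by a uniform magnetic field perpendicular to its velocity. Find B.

B ≈ 0.0143 T

From |q|vB = mv²/r, B = mv/(|q|r).
B = (4.983×10⁻²⁷)(8.41×10⁵)/((3.204×10⁻¹⁹)(0.915)) ≈ 0.0143 T.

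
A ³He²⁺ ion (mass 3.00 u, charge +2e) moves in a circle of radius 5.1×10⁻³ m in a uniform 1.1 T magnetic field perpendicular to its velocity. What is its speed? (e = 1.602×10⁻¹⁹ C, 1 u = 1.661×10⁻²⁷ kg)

v ≈ 3.6×10⁵ m/s

From |q|vB = mv²/r, v = |q|Br/m.
v = (3.204×10⁻¹⁹)(1.1)(5.1×10⁻³)/4.983×10⁻²⁷ ≈ 3.6×10⁵ m/s.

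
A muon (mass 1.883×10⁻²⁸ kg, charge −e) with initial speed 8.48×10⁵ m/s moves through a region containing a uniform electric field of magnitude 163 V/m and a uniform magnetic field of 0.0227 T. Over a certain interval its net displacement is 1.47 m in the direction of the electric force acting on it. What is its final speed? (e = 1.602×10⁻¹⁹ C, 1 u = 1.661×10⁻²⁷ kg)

B does no work; ΔKE = |q|E d.
½mv_f² = ½mv₀² + |q|Ed = ½(1.883×10⁻²⁸)(8.48×10⁵)² + (1.602×10⁻¹⁹)(163)(1.47) ≈ 6.770×10⁻¹⁷ J + 3.839×10⁻¹⁷ J ≈ 1.061×10⁻¹⁶ J.
v_f = √(2·1.061×10⁻¹⁶/1.883×10⁻²⁸) ≈ 1.06×10⁶ m/s.

v_f ≈ 1.06×10⁶ m/s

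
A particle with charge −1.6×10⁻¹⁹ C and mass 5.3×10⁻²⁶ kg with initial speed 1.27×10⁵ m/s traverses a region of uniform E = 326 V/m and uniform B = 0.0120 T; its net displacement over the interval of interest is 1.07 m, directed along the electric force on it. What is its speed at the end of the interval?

B does no work; ΔKE = |q|E d.
½mv_f² = ½mv₀² + |q|Ed = ½(5.3×10⁻²⁶)(1.27×10⁵)² + (1.6×10⁻¹⁹)(326)(1.07) ≈ 4.274×10⁻¹⁶ J + 5.581×10⁻¹⁷ J ≈ 4.832×10⁻¹⁶ J.
v_f = √(2·4.832×10⁻¹⁶/5.3×10⁻²⁶) ≈ 1.35×10⁵ m/s.

v_f ≈ 1.35×10⁵ m/s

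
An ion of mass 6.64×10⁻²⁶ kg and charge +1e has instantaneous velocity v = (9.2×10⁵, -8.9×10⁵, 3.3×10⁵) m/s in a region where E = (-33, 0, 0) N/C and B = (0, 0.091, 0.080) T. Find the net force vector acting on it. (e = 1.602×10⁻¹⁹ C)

F ≈ (-1.62×10⁻¹⁴, -1.18×10⁻¹⁴, 1.34×10⁻¹⁴) N

v×B = (-1.01×10⁵, -7.36×10⁴, 8.37×10⁴) N/C.
E + v×B = (-1.01×10⁵, -7.36×10⁴, 8.37×10⁴) N/C.
F = q(E + v×B) = (1.602×10⁻¹⁹ C)·(-1.01×10⁵, -7.36×10⁴, 8.37×10⁴) = (-1.62×10⁻¹⁴, -1.18×10⁻¹⁴, 1.34×10⁻¹⁴) N.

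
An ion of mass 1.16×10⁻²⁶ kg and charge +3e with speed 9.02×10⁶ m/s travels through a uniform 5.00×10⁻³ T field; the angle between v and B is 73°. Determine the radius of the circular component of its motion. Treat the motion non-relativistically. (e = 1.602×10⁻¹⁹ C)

r ≈ 41.6 m

v⊥ = v sinθ = 9.02×10⁶·sin73° ≈ 8.626×10⁶ m/s.
r = m v⊥/(|q|B) = (1.16×10⁻²⁶)(8.626×10⁶)/((4.806×10⁻¹⁹)(5.00×10⁻³)) ≈ 41.6 m.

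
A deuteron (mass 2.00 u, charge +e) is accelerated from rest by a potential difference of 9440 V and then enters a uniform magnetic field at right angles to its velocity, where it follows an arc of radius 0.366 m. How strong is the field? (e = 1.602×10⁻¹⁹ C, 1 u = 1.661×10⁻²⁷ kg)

v = √(2|q|V/m) = √(2·1.602×10⁻¹⁹·9440/3.322×10⁻²⁷) ≈ 9.542×10⁵ m/s.
B = mv/(|q|r) = (3.322×10⁻²⁷)(9.542×10⁵)/((1.602×10⁻¹⁹)(0.366)) ≈ 0.0541 T.

B ≈ 0.0541 T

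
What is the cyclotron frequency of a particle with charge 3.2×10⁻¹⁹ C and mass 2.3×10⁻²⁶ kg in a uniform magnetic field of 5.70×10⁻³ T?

f = |q|B/(2πm).
f = (3.2×10⁻¹⁹)(5.70×10⁻³)/(2π·2.3×10⁻²⁶) ≈ 1.26×10⁴ Hz.

f ≈ 1.26×10⁴ Hz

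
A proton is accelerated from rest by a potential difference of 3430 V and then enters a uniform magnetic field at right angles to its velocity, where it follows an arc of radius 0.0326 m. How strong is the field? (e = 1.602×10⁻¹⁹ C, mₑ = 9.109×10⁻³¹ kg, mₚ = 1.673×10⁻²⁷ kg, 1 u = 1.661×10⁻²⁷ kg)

B ≈ 0.260 T

v = √(2|q|V/m) = √(2·1.602×10⁻¹⁹·3430/1.673×10⁻²⁷) ≈ 8.105×10⁵ m/s.
B = mv/(|q|r) = (1.673×10⁻²⁷)(8.105×10⁵)/((1.602×10⁻¹⁹)(0.0326)) ≈ 0.260 T.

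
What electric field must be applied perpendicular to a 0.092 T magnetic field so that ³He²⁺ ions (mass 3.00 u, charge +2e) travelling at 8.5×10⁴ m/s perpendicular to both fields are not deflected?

E = 7800 V/m

For straight-line motion qE = qvB, so E = vB.
E = 8.5×10⁴ × 0.092 = 7800 V/m.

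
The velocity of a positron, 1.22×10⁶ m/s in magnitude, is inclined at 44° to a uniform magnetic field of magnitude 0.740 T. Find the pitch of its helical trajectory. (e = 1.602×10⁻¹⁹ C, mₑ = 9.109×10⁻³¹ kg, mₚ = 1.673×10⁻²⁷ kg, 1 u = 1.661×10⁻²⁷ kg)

v∥ = v cosθ = 1.22×10⁶·cos44° ≈ 8.776×10⁵ m/s.
T = 2πm/(|q|B) = 2π(9.109×10⁻³¹)/((1.602×10⁻¹⁹)(0.740)) ≈ 4.828×10⁻¹¹ s.
pitch = v∥ T = (8.776×10⁵)(4.828×10⁻¹¹) ≈ 4.24×10⁻⁵ m.

p ≈ 4.24×10⁻⁵ m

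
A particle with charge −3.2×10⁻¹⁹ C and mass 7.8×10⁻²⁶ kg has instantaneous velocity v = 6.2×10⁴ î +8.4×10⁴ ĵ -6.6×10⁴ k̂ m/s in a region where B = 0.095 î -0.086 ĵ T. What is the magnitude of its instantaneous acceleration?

v×B = (-5680, -6270, -1.33×10⁴) N/C.
F = q v×B = (−3.2×10⁻¹⁹ C)·(-5680, -6270, -1.33×10⁴) = (1.82×10⁻¹⁵, 2.01×10⁻¹⁵, 4.26×10⁻¹⁵) N.
|a| = |F|/m = 5.047×10⁻¹⁵/7.8×10⁻²⁶ ≈ 6.47×10¹⁰ m/s².

|a| ≈ 6.47×10¹⁰ m/s²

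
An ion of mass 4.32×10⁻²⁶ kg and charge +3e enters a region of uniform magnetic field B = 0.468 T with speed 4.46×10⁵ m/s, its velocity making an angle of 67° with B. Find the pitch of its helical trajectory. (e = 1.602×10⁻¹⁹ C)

p ≈ 0.210 m

v∥ = v cosθ = 4.46×10⁵·cos67° ≈ 1.743×10⁵ m/s.
T = 2πm/(|q|B) = 2π(4.32×10⁻²⁶)/((4.806×10⁻¹⁹)(0.468)) ≈ 1.207×10⁻⁶ s.
pitch = v∥ T = (1.743×10⁵)(1.207×10⁻⁶) ≈ 0.210 m.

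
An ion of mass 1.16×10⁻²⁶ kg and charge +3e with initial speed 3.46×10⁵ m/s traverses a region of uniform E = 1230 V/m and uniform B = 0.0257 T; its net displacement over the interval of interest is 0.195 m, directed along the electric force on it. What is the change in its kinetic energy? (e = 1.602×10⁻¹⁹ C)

The magnetic force is always ⟂ v and does no work; only the electric force changes KE.
ΔKE = F_E · d = |q|E d = (4.806×10⁻¹⁹)(1230)(0.195) ≈ 1.15×10⁻¹⁶ J.

ΔKE ≈ 1.15×10⁻¹⁶ J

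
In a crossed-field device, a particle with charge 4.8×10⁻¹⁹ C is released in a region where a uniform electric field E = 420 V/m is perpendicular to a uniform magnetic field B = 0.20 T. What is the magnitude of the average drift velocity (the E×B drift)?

In crossed fields the guiding centre drifts at v_d = |E×B|/B² = E/B, independent of charge and mass.
v_d = 420/0.20 = 2100 m/s.

v_d ≈ 2100 m/s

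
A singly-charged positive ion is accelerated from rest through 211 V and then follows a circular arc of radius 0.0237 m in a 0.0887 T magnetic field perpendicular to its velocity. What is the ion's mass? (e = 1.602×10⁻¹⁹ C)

Combine |q|V = ½mv² and r = mv/(|q|B): eliminate v to get m = qB²r²/(2V).
m = (1.602×10⁻¹⁹)(0.0887)²(0.0237)²/(2·211) ≈ 1.68×10⁻²⁷ kg.

m ≈ 1.68×10⁻²⁷ kg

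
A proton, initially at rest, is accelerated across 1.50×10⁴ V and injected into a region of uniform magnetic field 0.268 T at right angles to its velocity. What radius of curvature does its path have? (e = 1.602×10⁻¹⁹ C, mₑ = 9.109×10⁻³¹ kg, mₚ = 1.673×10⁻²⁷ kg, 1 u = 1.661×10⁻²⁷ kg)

r ≈ 0.0660 m

Acceleration: |q|V = ½mv² ⇒ v = √(2|q|V/m) = √(2·1.602×10⁻¹⁹·1.50×10⁴/1.673×10⁻²⁷) ≈ 1.695×10⁶ m/s.
In the field: r = mv/(|q|B) = (1.673×10⁻²⁷)(1.695×10⁶)/((1.602×10⁻¹⁹)(0.268)) ≈ 0.0660 m.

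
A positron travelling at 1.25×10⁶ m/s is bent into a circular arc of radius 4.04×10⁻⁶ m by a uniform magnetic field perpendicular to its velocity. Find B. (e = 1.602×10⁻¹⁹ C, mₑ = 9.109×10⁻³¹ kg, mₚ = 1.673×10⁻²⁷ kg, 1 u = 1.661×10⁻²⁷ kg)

B ≈ 1.76 T

From |q|vB = mv²/r, B = mv/(|q|r).
B = (9.109×10⁻³¹)(1.25×10⁶)/((1.602×10⁻¹⁹)(4.04×10⁻⁶)) ≈ 1.76 T.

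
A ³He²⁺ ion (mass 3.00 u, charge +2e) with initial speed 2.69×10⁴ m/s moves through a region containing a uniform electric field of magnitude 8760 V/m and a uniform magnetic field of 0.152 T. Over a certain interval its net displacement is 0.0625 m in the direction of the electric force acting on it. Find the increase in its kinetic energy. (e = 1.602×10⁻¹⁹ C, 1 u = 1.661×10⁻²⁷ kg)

The magnetic force is always ⟂ v and does no work; only the electric force changes KE.
ΔKE = F_E · d = |q|E d = (3.204×10⁻¹⁹)(8760)(0.0625) ≈ 1.75×10⁻¹⁶ J.

ΔKE ≈ 1.75×10⁻¹⁶ J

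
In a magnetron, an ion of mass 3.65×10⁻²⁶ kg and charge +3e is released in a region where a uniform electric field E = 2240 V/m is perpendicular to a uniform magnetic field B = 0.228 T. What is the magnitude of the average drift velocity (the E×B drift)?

The E×B drift speed is v_d = E/B.
v_d = 2240/0.228 = 9820 m/s.

v_d ≈ 9820 m/s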